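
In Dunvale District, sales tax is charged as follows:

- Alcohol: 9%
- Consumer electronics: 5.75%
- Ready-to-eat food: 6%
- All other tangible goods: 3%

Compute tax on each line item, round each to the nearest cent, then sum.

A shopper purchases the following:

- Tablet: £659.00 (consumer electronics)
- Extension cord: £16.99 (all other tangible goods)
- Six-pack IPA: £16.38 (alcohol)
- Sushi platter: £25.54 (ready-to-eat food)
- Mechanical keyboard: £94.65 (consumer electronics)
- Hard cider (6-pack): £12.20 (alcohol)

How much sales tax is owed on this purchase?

£47.94

Tablet £659.00: consumer electronics → 5.75% → £37.89
Extension cord £16.99: all other tangible goods → 3% → £0.51
Six-pack IPA £16.38: alcohol → 9% → £1.47
Sushi platter £25.54: ready-to-eat food → 6% → £1.53
Mechanical keyboard £94.65: consumer electronics → 5.75% → £5.44
Hard cider (6-pack) £12.20: alcohol → 9% → £1.10
Total tax = £37.89 + £0.51 + £1.47 + £1.53 + £5.44 + £1.10 = £47.94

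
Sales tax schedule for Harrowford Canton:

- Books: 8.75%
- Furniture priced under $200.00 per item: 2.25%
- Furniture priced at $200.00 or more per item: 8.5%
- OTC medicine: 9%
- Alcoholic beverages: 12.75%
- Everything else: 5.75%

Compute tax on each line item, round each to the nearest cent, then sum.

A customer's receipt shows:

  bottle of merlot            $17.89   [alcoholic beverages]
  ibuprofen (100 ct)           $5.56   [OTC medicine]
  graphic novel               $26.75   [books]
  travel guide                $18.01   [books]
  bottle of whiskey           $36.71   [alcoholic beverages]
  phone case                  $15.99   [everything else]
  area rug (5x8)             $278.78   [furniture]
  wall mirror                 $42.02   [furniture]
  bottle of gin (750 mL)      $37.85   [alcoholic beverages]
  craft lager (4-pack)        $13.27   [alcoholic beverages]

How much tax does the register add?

Bottle of merlot $17.89: alcoholic beverages → 12.75% → $2.28
Ibuprofen (100 ct) $5.56: OTC medicine → 9% → $0.50
Graphic novel $26.75: books → 8.75% → $2.34
Travel guide $18.01: books → 8.75% → $1.58
Bottle of whiskey $36.71: alcoholic beverages → 12.75% → $4.68
Phone case $15.99: everything else → 5.75% → $0.92
Area rug (5x8) $278.78: furniture, $200.00 or more → 8.5% → $23.70
Wall mirror $42.02: furniture, under $200.00 → 2.25% → $0.95
Bottle of gin (750 mL) $37.85: alcoholic beverages → 12.75% → $4.83
Craft lager (4-pack) $13.27: alcoholic beverages → 12.75% → $1.69
Total tax = $2.28 + $0.50 + $2.34 + $1.58 + $4.68 + $0.92 + $23.70 + $0.95 + $4.83 + $1.69 = $43.47

$43.47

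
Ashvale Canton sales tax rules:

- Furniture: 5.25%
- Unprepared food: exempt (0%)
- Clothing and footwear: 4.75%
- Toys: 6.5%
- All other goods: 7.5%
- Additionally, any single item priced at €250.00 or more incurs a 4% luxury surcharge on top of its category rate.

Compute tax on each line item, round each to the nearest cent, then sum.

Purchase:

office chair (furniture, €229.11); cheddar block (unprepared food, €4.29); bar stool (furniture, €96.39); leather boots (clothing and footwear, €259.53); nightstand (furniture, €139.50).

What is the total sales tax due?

€47.12

Office chair €229.11: furniture → 5.25% → €12.03
Cheddar block €4.29: unprepared food → 0% → €0.00
Bar stool €96.39: furniture → 5.25% → €5.06
Leather boots €259.53: clothing and footwear → 4.75% + 4% surcharge = 8.75% → €22.71
Nightstand €139.50: furniture → 5.25% → €7.32
Total tax = €12.03 + €5.06 + €22.71 + €7.32 = €47.12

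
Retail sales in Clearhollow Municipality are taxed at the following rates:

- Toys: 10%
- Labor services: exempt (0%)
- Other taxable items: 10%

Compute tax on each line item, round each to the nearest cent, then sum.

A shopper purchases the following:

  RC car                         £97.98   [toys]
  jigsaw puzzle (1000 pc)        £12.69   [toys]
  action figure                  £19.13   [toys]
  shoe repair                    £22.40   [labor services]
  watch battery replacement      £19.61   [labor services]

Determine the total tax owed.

RC car £97.98: toys → 10% → £9.80
Jigsaw puzzle (1000 pc) £12.69: toys → 10% → £1.27
Action figure £19.13: toys → 10% → £1.91
Shoe repair £22.40: labor services → 0% → £0.00
Watch battery replacement £19.61: labor services → 0% → £0.00
Total tax = £9.80 + £1.27 + £1.91 = £12.98

£12.98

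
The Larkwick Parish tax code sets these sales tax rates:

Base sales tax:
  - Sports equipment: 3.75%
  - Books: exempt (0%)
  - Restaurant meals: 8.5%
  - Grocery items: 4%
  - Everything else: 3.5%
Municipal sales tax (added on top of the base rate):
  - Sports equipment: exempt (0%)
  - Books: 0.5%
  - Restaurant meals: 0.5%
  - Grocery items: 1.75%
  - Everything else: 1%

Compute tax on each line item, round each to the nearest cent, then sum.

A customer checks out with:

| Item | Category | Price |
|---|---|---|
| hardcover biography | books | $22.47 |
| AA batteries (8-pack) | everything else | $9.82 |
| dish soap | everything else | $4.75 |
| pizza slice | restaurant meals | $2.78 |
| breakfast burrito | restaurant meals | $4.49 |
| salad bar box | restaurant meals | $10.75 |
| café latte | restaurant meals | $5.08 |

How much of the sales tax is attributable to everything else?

AA batteries (8-pack) $9.82: everything else → 3.5% + 1% municipal = 4.5% → $0.44
Dish soap $4.75: everything else → 3.5% + 1% municipal = 4.5% → $0.21
Tax on everything else = $0.44 + $0.21 = $0.65

$0.65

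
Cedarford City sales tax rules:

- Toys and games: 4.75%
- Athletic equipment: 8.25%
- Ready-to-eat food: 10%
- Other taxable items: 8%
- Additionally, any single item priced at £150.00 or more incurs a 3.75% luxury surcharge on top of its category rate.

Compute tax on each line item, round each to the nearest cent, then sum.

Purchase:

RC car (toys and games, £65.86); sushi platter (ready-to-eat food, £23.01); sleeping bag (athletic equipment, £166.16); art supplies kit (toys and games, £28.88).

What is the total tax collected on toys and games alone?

£4.50

RC car £65.86: toys and games → 4.75% → £3.13
Art supplies kit £28.88: toys and games → 4.75% → £1.37
Tax on toys and games = £3.13 + £1.37 = £4.50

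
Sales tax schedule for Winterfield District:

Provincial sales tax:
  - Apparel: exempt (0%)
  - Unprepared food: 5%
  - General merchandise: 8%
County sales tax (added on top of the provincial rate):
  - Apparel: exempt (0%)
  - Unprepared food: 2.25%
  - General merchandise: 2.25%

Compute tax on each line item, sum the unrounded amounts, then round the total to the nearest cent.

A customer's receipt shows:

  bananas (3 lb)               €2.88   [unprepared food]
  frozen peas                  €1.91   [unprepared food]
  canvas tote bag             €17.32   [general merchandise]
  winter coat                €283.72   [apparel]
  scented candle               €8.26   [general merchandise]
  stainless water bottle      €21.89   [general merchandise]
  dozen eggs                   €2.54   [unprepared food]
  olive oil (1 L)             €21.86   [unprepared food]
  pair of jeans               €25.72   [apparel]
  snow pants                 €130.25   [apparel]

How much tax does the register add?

€6.98

Bananas (3 lb) €2.88: unprepared food → 5% + 2.25% county = 7.25% → €0.2088
Frozen peas €1.91: unprepared food → 5% + 2.25% county = 7.25% → €0.138475
Canvas tote bag €17.32: general merchandise → 8% + 2.25% county = 10.25% → €1.7753
Winter coat €283.72: apparel → 0% + 0% county = 0% → €0.00
Scented candle €8.26: general merchandise → 8% + 2.25% county = 10.25% → €0.84665
Stainless water bottle €21.89: general merchandise → 8% + 2.25% county = 10.25% → €2.243725
Dozen eggs €2.54: unprepared food → 5% + 2.25% county = 7.25% → €0.18415
Olive oil (1 L) €21.86: unprepared food → 5% + 2.25% county = 7.25% → €1.58485
Pair of jeans €25.72: apparel → 0% + 0% county = 0% → €0.00
Snow pants €130.25: apparel → 0% + 0% county = 0% → €0.00
Unrounded tax sum = €6.98195 → €6.98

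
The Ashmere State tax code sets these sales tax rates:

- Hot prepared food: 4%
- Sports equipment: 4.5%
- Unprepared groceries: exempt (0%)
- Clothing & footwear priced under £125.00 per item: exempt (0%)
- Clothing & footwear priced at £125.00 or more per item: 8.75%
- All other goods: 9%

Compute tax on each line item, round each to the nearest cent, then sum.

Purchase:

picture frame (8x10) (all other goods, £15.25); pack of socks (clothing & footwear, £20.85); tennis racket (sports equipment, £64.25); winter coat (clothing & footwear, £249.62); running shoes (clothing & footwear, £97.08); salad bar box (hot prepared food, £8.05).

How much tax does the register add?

£26.42

Picture frame (8x10) £15.25: all other goods → 9% → £1.37
Pack of socks £20.85: clothing & footwear, under £125.00 → 0% → £0.00
Tennis racket £64.25: sports equipment → 4.5% → £2.89
Winter coat £249.62: clothing & footwear, £125.00 or more → 8.75% → £21.84
Running shoes £97.08: clothing & footwear, under £125.00 → 0% → £0.00
Salad bar box £8.05: hot prepared food → 4% → £0.32
Total tax = £1.37 + £2.89 + £21.84 + £0.32 = £26.42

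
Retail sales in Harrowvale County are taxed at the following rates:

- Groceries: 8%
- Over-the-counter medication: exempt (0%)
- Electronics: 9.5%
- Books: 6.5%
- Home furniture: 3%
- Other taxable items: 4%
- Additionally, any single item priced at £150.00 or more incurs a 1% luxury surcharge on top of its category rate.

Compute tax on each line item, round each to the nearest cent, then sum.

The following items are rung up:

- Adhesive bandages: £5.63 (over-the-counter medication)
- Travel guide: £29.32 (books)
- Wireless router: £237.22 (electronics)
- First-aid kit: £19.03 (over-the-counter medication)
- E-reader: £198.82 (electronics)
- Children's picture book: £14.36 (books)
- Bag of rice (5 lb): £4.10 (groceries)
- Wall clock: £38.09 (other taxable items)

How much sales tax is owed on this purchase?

£50.48

Adhesive bandages £5.63: over-the-counter medication → 0% → £0.00
Travel guide £29.32: books → 6.5% → £1.91
Wireless router £237.22: electronics → 9.5% + 1% surcharge = 10.5% → £24.91
First-aid kit £19.03: over-the-counter medication → 0% → £0.00
E-reader £198.82: electronics → 9.5% + 1% surcharge = 10.5% → £20.88
Children's picture book £14.36: books → 6.5% → £0.93
Bag of rice (5 lb) £4.10: groceries → 8% → £0.33
Wall clock £38.09: other taxable items → 4% → £1.52
Total tax = £1.91 + £24.91 + £20.88 + £0.93 + £0.33 + £1.52 = £50.48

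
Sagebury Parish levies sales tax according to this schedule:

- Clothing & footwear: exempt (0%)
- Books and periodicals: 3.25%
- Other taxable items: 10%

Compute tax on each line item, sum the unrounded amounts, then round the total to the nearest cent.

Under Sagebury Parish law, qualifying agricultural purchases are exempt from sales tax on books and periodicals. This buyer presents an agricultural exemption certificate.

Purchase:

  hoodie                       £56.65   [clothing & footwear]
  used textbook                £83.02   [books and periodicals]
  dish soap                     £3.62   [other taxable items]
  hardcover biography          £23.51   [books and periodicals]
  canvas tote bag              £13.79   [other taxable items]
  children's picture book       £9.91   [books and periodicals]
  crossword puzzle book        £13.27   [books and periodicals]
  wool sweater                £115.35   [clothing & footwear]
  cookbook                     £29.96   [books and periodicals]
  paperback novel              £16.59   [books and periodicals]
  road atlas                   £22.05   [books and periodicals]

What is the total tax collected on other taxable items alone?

Dish soap £3.62: other taxable items → 10% → £0.362
Canvas tote bag £13.79: other taxable items → 10% → £1.379
Tax on other taxable items: unrounded sum = £1.741 → £1.74

£1.74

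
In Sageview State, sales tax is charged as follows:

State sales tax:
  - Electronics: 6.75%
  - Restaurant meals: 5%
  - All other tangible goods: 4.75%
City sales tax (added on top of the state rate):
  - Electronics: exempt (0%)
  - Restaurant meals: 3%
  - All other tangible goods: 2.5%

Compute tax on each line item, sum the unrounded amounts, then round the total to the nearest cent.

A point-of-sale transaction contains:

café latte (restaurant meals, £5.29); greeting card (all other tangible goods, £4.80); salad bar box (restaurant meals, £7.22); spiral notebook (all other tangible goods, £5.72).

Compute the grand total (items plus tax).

Café latte £5.29: restaurant meals → 5% + 3% city = 8% → £0.4232
Greeting card £4.80: all other tangible goods → 4.75% + 2.5% city = 7.25% → £0.348
Salad bar box £7.22: restaurant meals → 5% + 3% city = 8% → £0.5776
Spiral notebook £5.72: all other tangible goods → 4.75% + 2.5% city = 7.25% → £0.4147
Subtotal = £23.03; unrounded tax = £1.7635 → £1.76; total due = £24.79

£24.79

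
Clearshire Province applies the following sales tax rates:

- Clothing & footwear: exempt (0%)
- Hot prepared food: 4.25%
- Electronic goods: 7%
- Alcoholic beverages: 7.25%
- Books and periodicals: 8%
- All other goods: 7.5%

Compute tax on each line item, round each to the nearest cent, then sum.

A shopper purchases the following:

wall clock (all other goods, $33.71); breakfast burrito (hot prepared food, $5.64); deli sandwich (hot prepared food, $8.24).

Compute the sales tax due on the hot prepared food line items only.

$0.59

Breakfast burrito $5.64: hot prepared food → 4.25% → $0.24
Deli sandwich $8.24: hot prepared food → 4.25% → $0.35
Tax on hot prepared food = $0.24 + $0.35 = $0.59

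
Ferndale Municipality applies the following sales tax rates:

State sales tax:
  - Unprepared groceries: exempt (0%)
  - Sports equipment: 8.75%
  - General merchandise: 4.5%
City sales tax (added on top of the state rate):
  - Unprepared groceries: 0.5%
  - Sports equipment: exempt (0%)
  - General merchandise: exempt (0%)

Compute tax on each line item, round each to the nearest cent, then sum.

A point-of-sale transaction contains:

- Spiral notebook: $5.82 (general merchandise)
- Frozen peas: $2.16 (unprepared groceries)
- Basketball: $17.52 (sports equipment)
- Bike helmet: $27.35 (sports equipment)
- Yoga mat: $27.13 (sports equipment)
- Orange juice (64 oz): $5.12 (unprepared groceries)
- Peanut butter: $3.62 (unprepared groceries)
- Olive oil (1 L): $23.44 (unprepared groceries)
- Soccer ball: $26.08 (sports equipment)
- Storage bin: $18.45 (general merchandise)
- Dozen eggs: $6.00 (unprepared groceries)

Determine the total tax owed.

Spiral notebook $5.82: general merchandise → 4.5% + 0% city = 4.5% → $0.26
Frozen peas $2.16: unprepared groceries → 0% + 0.5% city = 0.5% → $0.01
Basketball $17.52: sports equipment → 8.75% + 0% city = 8.75% → $1.53
Bike helmet $27.35: sports equipment → 8.75% + 0% city = 8.75% → $2.39
Yoga mat $27.13: sports equipment → 8.75% + 0% city = 8.75% → $2.37
Orange juice (64 oz) $5.12: unprepared groceries → 0% + 0.5% city = 0.5% → $0.03
Peanut butter $3.62: unprepared groceries → 0% + 0.5% city = 0.5% → $0.02
Olive oil (1 L) $23.44: unprepared groceries → 0% + 0.5% city = 0.5% → $0.12
Soccer ball $26.08: sports equipment → 8.75% + 0% city = 8.75% → $2.28
Storage bin $18.45: general merchandise → 4.5% + 0% city = 4.5% → $0.83
Dozen eggs $6.00: unprepared groceries → 0% + 0.5% city = 0.5% → $0.03
Total tax = $0.26 + $0.01 + $1.53 + $2.39 + $2.37 + $0.03 + $0.02 + $0.12 + $2.28 + $0.83 + $0.03 = $9.87

$9.87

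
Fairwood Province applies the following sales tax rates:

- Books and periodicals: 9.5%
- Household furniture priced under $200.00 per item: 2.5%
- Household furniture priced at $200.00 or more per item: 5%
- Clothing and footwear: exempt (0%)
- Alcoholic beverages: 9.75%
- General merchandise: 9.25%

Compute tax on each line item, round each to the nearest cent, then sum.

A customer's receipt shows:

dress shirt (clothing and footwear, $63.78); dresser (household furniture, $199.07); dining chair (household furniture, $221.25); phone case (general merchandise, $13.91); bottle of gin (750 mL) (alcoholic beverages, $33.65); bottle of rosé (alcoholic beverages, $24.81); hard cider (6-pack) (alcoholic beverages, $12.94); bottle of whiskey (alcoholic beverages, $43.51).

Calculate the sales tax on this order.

Dress shirt $63.78: clothing and footwear → 0% → $0.00
Dresser $199.07: household furniture, under $200.00 → 2.5% → $4.98
Dining chair $221.25: household furniture, $200.00 or more → 5% → $11.06
Phone case $13.91: general merchandise → 9.25% → $1.29
Bottle of gin (750 mL) $33.65: alcoholic beverages → 9.75% → $3.28
Bottle of rosé $24.81: alcoholic beverages → 9.75% → $2.42
Hard cider (6-pack) $12.94: alcoholic beverages → 9.75% → $1.26
Bottle of whiskey $43.51: alcoholic beverages → 9.75% → $4.24
Total tax = $4.98 + $11.06 + $1.29 + $3.28 + $2.42 + $1.26 + $4.24 = $28.53

$28.53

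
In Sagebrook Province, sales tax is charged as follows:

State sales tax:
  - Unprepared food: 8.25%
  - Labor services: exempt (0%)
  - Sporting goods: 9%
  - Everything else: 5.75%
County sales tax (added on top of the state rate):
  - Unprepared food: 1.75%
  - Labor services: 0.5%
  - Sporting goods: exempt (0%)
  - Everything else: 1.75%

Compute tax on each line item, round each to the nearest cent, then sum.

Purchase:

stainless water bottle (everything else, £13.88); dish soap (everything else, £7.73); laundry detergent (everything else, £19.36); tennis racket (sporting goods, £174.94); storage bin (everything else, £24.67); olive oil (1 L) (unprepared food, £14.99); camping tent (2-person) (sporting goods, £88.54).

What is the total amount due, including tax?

Stainless water bottle £13.88: everything else → 5.75% + 1.75% county = 7.5% → £1.04
Dish soap £7.73: everything else → 5.75% + 1.75% county = 7.5% → £0.58
Laundry detergent £19.36: everything else → 5.75% + 1.75% county = 7.5% → £1.45
Tennis racket £174.94: sporting goods → 9% + 0% county = 9% → £15.74
Storage bin £24.67: everything else → 5.75% + 1.75% county = 7.5% → £1.85
Olive oil (1 L) £14.99: unprepared food → 8.25% + 1.75% county = 10% → £1.50
Camping tent (2-person) £88.54: sporting goods → 9% + 0% county = 9% → £7.97
Subtotal = £344.11; tax = £30.13; total due = £374.24

£374.24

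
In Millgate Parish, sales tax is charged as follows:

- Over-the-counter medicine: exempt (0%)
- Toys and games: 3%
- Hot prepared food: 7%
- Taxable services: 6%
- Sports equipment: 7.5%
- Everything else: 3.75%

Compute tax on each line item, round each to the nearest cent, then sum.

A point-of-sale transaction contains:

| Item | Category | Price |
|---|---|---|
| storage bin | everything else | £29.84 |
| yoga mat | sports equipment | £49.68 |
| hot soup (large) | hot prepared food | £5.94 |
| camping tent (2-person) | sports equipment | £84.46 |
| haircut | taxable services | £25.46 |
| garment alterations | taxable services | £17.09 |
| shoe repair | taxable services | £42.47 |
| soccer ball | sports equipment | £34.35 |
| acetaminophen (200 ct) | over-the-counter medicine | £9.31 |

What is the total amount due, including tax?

£317.89

Storage bin £29.84: everything else → 3.75% → £1.12
Yoga mat £49.68: sports equipment → 7.5% → £3.73
Hot soup (large) £5.94: hot prepared food → 7% → £0.42
Camping tent (2-person) £84.46: sports equipment → 7.5% → £6.33
Haircut £25.46: taxable services → 6% → £1.53
Garment alterations £17.09: taxable services → 6% → £1.03
Shoe repair £42.47: taxable services → 6% → £2.55
Soccer ball £34.35: sports equipment → 7.5% → £2.58
Acetaminophen (200 ct) £9.31: over-the-counter medicine → 0% → £0.00
Subtotal = £298.60; tax = £19.29; total due = £317.89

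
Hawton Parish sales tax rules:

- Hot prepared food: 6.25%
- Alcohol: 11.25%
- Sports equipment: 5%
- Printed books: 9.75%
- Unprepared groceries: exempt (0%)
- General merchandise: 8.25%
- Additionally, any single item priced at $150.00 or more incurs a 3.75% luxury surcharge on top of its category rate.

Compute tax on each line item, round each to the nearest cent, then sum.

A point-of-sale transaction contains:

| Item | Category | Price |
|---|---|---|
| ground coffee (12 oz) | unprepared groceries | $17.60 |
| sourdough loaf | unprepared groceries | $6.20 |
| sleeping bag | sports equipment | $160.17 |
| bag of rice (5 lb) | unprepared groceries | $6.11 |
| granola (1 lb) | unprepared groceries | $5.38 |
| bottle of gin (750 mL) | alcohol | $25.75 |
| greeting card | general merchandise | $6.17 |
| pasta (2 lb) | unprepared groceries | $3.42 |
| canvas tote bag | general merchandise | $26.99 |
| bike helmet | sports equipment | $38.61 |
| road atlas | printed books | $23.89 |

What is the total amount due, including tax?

Ground coffee (12 oz) $17.60: unprepared groceries → 0% → $0.00
Sourdough loaf $6.20: unprepared groceries → 0% → $0.00
Sleeping bag $160.17: sports equipment → 5% + 3.75% surcharge = 8.75% → $14.01
Bag of rice (5 lb) $6.11: unprepared groceries → 0% → $0.00
Granola (1 lb) $5.38: unprepared groceries → 0% → $0.00
Bottle of gin (750 mL) $25.75: alcohol → 11.25% → $2.90
Greeting card $6.17: general merchandise → 8.25% → $0.51
Pasta (2 lb) $3.42: unprepared groceries → 0% → $0.00
Canvas tote bag $26.99: general merchandise → 8.25% → $2.23
Bike helmet $38.61: sports equipment → 5% → $1.93
Road atlas $23.89: printed books → 9.75% → $2.33
Subtotal = $320.29; tax = $23.91; total due = $344.20

$344.20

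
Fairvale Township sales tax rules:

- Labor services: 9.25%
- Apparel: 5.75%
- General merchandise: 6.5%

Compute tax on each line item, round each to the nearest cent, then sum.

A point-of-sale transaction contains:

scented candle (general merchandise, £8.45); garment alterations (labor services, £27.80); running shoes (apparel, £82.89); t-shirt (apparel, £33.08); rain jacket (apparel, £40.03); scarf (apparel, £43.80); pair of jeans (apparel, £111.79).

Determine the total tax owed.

£21.04

Scented candle £8.45: general merchandise → 6.5% → £0.55
Garment alterations £27.80: labor services → 9.25% → £2.57
Running shoes £82.89: apparel → 5.75% → £4.77
T-shirt £33.08: apparel → 5.75% → £1.90
Rain jacket £40.03: apparel → 5.75% → £2.30
Scarf £43.80: apparel → 5.75% → £2.52
Pair of jeans £111.79: apparel → 5.75% → £6.43
Total tax = £0.55 + £2.57 + £4.77 + £1.90 + £2.30 + £2.52 + £6.43 = £21.04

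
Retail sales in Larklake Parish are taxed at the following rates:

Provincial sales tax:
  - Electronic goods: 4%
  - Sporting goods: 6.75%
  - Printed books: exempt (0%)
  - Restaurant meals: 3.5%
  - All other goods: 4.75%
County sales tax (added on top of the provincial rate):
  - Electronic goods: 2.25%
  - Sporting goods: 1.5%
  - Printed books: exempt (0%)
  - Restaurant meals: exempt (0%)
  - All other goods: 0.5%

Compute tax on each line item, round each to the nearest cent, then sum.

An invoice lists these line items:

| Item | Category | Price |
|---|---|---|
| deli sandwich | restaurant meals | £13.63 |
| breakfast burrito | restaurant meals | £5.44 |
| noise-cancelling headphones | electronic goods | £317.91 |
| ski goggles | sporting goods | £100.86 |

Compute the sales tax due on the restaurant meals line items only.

Deli sandwich £13.63: restaurant meals → 3.5% + 0% county = 3.5% → £0.48
Breakfast burrito £5.44: restaurant meals → 3.5% + 0% county = 3.5% → £0.19
Tax on restaurant meals = £0.48 + £0.19 = £0.67

£0.67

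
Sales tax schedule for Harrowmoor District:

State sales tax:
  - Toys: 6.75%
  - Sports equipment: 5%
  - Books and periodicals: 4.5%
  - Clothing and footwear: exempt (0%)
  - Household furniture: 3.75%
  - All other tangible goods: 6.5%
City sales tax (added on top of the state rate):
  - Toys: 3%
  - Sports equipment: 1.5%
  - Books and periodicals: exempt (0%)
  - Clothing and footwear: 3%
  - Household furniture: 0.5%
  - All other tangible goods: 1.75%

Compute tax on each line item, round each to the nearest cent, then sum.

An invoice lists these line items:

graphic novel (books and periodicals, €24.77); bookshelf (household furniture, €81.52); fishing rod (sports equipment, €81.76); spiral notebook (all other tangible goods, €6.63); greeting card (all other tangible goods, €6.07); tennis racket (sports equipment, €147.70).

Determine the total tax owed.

€20.53

Graphic novel €24.77: books and periodicals → 4.5% + 0% city = 4.5% → €1.11
Bookshelf €81.52: household furniture → 3.75% + 0.5% city = 4.25% → €3.46
Fishing rod €81.76: sports equipment → 5% + 1.5% city = 6.5% → €5.31
Spiral notebook €6.63: all other tangible goods → 6.5% + 1.75% city = 8.25% → €0.55
Greeting card €6.07: all other tangible goods → 6.5% + 1.75% city = 8.25% → €0.50
Tennis racket €147.70: sports equipment → 5% + 1.5% city = 6.5% → €9.60
Total tax = €1.11 + €3.46 + €5.31 + €0.55 + €0.50 + €9.60 = €20.53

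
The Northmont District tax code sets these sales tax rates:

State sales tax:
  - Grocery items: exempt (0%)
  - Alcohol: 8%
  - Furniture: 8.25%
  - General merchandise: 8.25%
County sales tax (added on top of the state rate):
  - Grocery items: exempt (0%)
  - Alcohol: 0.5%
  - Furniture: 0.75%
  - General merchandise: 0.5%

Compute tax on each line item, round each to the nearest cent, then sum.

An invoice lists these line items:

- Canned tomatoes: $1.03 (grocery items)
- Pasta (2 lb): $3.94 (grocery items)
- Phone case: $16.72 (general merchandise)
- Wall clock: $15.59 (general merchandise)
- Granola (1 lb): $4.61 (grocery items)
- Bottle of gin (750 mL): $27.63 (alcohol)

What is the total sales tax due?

Canned tomatoes $1.03: grocery items → 0% + 0% county = 0% → $0.00
Pasta (2 lb) $3.94: grocery items → 0% + 0% county = 0% → $0.00
Phone case $16.72: general merchandise → 8.25% + 0.5% county = 8.75% → $1.46
Wall clock $15.59: general merchandise → 8.25% + 0.5% county = 8.75% → $1.36
Granola (1 lb) $4.61: grocery items → 0% + 0% county = 0% → $0.00
Bottle of gin (750 mL) $27.63: alcohol → 8% + 0.5% county = 8.5% → $2.35
Total tax = $1.46 + $1.36 + $2.35 = $5.17

$5.17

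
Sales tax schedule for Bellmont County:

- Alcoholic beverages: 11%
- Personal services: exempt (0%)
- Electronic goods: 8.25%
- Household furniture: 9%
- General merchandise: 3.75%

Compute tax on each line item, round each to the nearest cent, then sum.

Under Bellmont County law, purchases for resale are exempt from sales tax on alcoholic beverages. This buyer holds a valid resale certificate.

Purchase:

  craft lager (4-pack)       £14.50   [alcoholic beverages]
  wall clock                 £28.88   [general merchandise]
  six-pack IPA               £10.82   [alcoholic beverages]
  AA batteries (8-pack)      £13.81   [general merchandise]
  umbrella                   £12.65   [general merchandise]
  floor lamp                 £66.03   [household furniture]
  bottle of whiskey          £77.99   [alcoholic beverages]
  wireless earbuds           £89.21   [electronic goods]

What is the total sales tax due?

£15.37

Craft lager (4-pack) £14.50: alcoholic beverages, buyer-exempt → 0% → £0.00
Wall clock £28.88: general merchandise → 3.75% → £1.08
Six-pack IPA £10.82: alcoholic beverages, buyer-exempt → 0% → £0.00
AA batteries (8-pack) £13.81: general merchandise → 3.75% → £0.52
Umbrella £12.65: general merchandise → 3.75% → £0.47
Floor lamp £66.03: household furniture → 9% → £5.94
Bottle of whiskey £77.99: alcoholic beverages, buyer-exempt → 0% → £0.00
Wireless earbuds £89.21: electronic goods → 8.25% → £7.36
Total tax = £1.08 + £0.52 + £0.47 + £5.94 + £7.36 = £15.37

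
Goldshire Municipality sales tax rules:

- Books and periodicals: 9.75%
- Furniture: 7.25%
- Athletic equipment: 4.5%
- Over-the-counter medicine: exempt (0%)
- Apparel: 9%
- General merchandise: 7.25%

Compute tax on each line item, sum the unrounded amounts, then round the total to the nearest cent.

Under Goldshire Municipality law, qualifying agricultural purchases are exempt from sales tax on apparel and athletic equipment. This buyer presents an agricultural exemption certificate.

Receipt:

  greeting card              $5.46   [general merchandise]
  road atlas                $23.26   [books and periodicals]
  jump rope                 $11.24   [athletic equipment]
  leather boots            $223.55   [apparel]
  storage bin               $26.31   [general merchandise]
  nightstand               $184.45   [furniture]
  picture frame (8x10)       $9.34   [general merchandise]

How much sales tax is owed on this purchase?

Greeting card $5.46: general merchandise → 7.25% → $0.39585
Road atlas $23.26: books and periodicals → 9.75% → $2.26785
Jump rope $11.24: athletic equipment, buyer-exempt → 0% → $0.00
Leather boots $223.55: apparel, buyer-exempt → 0% → $0.00
Storage bin $26.31: general merchandise → 7.25% → $1.907475
Nightstand $184.45: furniture → 7.25% → $13.372625
Picture frame (8x10) $9.34: general merchandise → 7.25% → $0.67715
Unrounded tax sum = $18.62095 → $18.62

$18.62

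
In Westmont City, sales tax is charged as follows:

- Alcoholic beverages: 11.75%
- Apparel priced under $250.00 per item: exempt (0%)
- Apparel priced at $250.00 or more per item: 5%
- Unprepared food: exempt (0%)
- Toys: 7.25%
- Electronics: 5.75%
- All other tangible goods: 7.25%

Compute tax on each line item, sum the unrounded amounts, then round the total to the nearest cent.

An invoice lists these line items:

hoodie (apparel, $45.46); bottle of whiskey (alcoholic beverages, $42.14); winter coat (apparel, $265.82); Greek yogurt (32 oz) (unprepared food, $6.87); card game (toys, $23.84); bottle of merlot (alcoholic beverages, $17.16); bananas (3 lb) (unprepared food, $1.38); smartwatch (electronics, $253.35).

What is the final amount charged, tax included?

Hoodie $45.46: apparel, under $250.00 → 0% → $0.00
Bottle of whiskey $42.14: alcoholic beverages → 11.75% → $4.95145
Winter coat $265.82: apparel, $250.00 or more → 5% → $13.291
Greek yogurt (32 oz) $6.87: unprepared food → 0% → $0.00
Card game $23.84: toys → 7.25% → $1.7284
Bottle of merlot $17.16: alcoholic beverages → 11.75% → $2.0163
Bananas (3 lb) $1.38: unprepared food → 0% → $0.00
Smartwatch $253.35: electronics → 5.75% → $14.567625
Subtotal = $656.02; unrounded tax = $36.554775 → $36.55; total due = $692.57

$692.57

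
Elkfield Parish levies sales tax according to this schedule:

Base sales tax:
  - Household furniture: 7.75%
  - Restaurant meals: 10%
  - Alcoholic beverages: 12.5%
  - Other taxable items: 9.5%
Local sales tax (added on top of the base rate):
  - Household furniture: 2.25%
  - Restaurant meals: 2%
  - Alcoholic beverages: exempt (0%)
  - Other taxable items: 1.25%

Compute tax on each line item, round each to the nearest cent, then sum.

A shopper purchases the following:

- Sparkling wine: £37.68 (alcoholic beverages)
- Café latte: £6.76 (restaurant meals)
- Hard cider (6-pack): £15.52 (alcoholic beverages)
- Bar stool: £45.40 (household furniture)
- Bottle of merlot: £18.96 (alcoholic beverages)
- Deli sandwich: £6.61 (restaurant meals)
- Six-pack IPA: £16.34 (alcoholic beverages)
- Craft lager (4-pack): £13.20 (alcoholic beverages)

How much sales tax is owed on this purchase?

Sparkling wine £37.68: alcoholic beverages → 12.5% + 0% local = 12.5% → £4.71
Café latte £6.76: restaurant meals → 10% + 2% local = 12% → £0.81
Hard cider (6-pack) £15.52: alcoholic beverages → 12.5% + 0% local = 12.5% → £1.94
Bar stool £45.40: household furniture → 7.75% + 2.25% local = 10% → £4.54
Bottle of merlot £18.96: alcoholic beverages → 12.5% + 0% local = 12.5% → £2.37
Deli sandwich £6.61: restaurant meals → 10% + 2% local = 12% → £0.79
Six-pack IPA £16.34: alcoholic beverages → 12.5% + 0% local = 12.5% → £2.04
Craft lager (4-pack) £13.20: alcoholic beverages → 12.5% + 0% local = 12.5% → £1.65
Total tax = £4.71 + £0.81 + £1.94 + £4.54 + £2.37 + £0.79 + £2.04 + £1.65 = £18.85

£18.85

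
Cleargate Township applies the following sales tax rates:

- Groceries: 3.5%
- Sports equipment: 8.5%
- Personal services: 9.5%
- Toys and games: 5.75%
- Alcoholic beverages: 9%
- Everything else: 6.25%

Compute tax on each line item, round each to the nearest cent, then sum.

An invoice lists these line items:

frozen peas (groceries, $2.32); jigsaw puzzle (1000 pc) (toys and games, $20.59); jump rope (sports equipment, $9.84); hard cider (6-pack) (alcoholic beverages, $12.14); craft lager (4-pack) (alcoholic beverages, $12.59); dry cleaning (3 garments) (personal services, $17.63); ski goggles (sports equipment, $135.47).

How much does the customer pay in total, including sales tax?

$228.08

Frozen peas $2.32: groceries → 3.5% → $0.08
Jigsaw puzzle (1000 pc) $20.59: toys and games → 5.75% → $1.18
Jump rope $9.84: sports equipment → 8.5% → $0.84
Hard cider (6-pack) $12.14: alcoholic beverages → 9% → $1.09
Craft lager (4-pack) $12.59: alcoholic beverages → 9% → $1.13
Dry cleaning (3 garments) $17.63: personal services → 9.5% → $1.67
Ski goggles $135.47: sports equipment → 8.5% → $11.51
Subtotal = $210.58; tax = $17.50; total due = $228.08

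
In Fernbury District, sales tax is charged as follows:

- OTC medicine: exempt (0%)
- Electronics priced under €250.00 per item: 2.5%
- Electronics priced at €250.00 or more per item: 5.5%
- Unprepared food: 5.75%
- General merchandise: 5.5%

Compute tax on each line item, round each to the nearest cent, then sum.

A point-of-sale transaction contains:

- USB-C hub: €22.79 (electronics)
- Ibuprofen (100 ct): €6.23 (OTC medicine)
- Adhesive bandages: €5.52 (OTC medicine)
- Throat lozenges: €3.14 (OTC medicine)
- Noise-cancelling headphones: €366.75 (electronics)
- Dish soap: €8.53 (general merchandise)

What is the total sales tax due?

USB-C hub €22.79: electronics, under €250.00 → 2.5% → €0.57
Ibuprofen (100 ct) €6.23: OTC medicine → 0% → €0.00
Adhesive bandages €5.52: OTC medicine → 0% → €0.00
Throat lozenges €3.14: OTC medicine → 0% → €0.00
Noise-cancelling headphones €366.75: electronics, €250.00 or more → 5.5% → €20.17
Dish soap €8.53: general merchandise → 5.5% → €0.47
Total tax = €0.57 + €20.17 + €0.47 = €21.21

€21.21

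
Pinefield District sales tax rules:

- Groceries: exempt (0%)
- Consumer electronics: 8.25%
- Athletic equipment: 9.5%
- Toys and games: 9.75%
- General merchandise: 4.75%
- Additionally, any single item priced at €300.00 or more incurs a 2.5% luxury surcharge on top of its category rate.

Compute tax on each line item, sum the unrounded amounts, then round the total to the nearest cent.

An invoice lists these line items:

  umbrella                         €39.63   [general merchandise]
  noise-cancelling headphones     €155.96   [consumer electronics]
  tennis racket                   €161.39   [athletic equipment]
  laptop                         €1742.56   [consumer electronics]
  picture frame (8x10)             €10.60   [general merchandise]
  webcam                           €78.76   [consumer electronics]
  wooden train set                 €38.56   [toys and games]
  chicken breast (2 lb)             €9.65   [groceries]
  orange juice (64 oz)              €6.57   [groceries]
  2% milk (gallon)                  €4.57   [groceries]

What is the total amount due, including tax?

€2476.42

Umbrella €39.63: general merchandise → 4.75% → €1.882425
Noise-cancelling headphones €155.96: consumer electronics → 8.25% → €12.8667
Tennis racket €161.39: athletic equipment → 9.5% → €15.33205
Laptop €1742.56: consumer electronics → 8.25% + 2.5% surcharge = 10.75% → €187.3252
Picture frame (8x10) €10.60: general merchandise → 4.75% → €0.5035
Webcam €78.76: consumer electronics → 8.25% → €6.4977
Wooden train set €38.56: toys and games → 9.75% → €3.7596
Chicken breast (2 lb) €9.65: groceries → 0% → €0.00
Orange juice (64 oz) €6.57: groceries → 0% → €0.00
2% milk (gallon) €4.57: groceries → 0% → €0.00
Subtotal = €2248.25; unrounded tax = €228.167175 → €228.17; total due = €2476.42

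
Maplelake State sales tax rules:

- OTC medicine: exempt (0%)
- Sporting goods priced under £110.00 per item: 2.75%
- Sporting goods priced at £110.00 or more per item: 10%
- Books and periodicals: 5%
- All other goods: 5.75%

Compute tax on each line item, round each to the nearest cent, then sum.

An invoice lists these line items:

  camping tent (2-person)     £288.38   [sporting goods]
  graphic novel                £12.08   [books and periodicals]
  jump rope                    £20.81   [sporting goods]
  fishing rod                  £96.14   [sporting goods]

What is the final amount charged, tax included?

£450.06

Camping tent (2-person) £288.38: sporting goods, £110.00 or more → 10% → £28.84
Graphic novel £12.08: books and periodicals → 5% → £0.60
Jump rope £20.81: sporting goods, under £110.00 → 2.75% → £0.57
Fishing rod £96.14: sporting goods, under £110.00 → 2.75% → £2.64
Subtotal = £417.41; tax = £32.65; total due = £450.06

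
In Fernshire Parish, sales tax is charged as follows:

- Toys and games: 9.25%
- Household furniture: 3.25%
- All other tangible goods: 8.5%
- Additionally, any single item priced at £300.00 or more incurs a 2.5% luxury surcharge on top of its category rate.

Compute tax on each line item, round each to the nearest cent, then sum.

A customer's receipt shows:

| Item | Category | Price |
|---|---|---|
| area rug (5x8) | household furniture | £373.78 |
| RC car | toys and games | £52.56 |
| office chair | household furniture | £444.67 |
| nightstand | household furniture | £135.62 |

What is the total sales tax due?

£56.33

Area rug (5x8) £373.78: household furniture → 3.25% + 2.5% surcharge = 5.75% → £21.49
RC car £52.56: toys and games → 9.25% → £4.86
Office chair £444.67: household furniture → 3.25% + 2.5% surcharge = 5.75% → £25.57
Nightstand £135.62: household furniture → 3.25% → £4.41
Total tax = £21.49 + £4.86 + £25.57 + £4.41 = £56.33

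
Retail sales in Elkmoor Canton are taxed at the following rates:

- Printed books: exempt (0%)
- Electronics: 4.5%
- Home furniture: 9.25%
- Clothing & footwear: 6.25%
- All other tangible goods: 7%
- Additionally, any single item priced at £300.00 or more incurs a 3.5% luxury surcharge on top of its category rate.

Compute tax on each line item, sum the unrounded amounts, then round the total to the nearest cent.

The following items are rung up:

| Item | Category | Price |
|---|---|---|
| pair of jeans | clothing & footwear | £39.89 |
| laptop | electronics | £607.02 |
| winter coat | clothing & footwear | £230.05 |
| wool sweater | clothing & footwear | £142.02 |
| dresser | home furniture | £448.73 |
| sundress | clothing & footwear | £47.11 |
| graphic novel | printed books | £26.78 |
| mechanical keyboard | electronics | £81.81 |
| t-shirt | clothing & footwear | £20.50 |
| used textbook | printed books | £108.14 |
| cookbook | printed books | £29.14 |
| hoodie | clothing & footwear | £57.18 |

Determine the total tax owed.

£143.00

Pair of jeans £39.89: clothing & footwear → 6.25% → £2.493125
Laptop £607.02: electronics → 4.5% + 3.5% surcharge = 8% → £48.5616
Winter coat £230.05: clothing & footwear → 6.25% → £14.378125
Wool sweater £142.02: clothing & footwear → 6.25% → £8.87625
Dresser £448.73: home furniture → 9.25% + 3.5% surcharge = 12.75% → £57.213075
Sundress £47.11: clothing & footwear → 6.25% → £2.944375
Graphic novel £26.78: printed books → 0% → £0.00
Mechanical keyboard £81.81: electronics → 4.5% → £3.68145
T-shirt £20.50: clothing & footwear → 6.25% → £1.28125
Used textbook £108.14: printed books → 0% → £0.00
Cookbook £29.14: printed books → 0% → £0.00
Hoodie £57.18: clothing & footwear → 6.25% → £3.57375
Unrounded tax sum = £143.003 → £143.00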